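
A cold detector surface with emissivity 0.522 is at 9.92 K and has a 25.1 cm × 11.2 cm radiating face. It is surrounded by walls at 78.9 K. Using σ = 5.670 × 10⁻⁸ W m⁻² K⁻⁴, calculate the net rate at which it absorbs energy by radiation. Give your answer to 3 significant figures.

Net gain ≈ 0.0322 W

Area A = 0.251 × 0.112 = 0.028112 m².
Net radiated power P_net = εσA(T⁴ − T₀⁴) = 0.522×5.670×10⁻⁸×0.028112×(9.92⁴ − 78.9⁴).
T⁴ − T₀⁴ = 9683.82 − 3.87532×10⁷ = -3.87435×10⁷ K⁴, so P_net = -0.0322 W — negative, meaning a net gain of 0.0322 W.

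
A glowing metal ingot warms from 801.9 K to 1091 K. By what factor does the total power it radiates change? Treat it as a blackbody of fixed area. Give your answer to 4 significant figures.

P₂/P₁ ≈ 3.426

P ∝ T⁴, so P₂/P₁ = (T₂/T₁)⁴ = (1091/801.9)⁴ = (1.36052)⁴ = 3.426.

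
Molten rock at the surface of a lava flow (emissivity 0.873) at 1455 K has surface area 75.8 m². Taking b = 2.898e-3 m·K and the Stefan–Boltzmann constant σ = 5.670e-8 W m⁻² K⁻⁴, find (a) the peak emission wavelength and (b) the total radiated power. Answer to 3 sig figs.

(a) λ_max = b/T = 2.898×10⁻³/1455 = 1.992×10⁻⁶ m = 1.99×10³ nm.
Area A = 75.8 m².
(b) P = εσAT⁴ = 0.873×5.670×10⁻⁸×75.8×(1455)⁴ = 1.68×10⁷ W.

λ_max ≈ 1.99×10³ nm; P ≈ 1.68×10⁷ W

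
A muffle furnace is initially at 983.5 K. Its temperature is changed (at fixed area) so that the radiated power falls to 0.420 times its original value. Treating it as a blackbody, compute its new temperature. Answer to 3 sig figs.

T₂ ≈ 792 K

P ∝ T⁴, so T₂/T₁ = (P₂/P₁)^(1/4) = (0.420)^(1/4) = 0.805030.
T₂ = 983.5 × 0.805030 = 792 K.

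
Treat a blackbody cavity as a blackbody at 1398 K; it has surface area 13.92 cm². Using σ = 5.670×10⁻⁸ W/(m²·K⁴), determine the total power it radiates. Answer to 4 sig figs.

Area A = 13.92 cm² = 1.392×10⁻³ m².
P = σAT⁴ = 5.670×10⁻⁸ × 1.392×10⁻³ × (1398)⁴ = 301.5 W.

P ≈ 301.5 W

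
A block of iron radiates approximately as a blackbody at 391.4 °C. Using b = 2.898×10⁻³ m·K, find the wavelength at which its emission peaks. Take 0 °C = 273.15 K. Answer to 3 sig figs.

T = 391.4 °C + 273.15 = 664.55 K.
Wien's displacement law: λ_max = b/T = (2.898×10⁻³ m·K)/(664.55 K) = 4.361×10⁻⁶ m.
That is 4.36 μm, in the infrared range.

λ_max ≈ 4.36 μm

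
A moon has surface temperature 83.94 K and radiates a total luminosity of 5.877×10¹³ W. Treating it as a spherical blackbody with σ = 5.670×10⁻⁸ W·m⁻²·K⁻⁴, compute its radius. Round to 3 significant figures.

R ≈ 1.29×10⁶ m

L = 4πR²σT⁴ ⇒ R = √(L/(4πσT⁴)).
σT⁴ = 2.81487 W/m², so R = √(5.877×10¹³/(4π×2.81487)) = 1.29×10⁶ m.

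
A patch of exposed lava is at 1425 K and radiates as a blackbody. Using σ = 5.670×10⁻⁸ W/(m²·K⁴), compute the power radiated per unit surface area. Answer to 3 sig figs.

Stefan–Boltzmann: I = σT⁴ = 5.670×10⁻⁸ × (1425)⁴ = 2.34×10⁵ W/m².

I ≈ 2.34×10⁵ W/m²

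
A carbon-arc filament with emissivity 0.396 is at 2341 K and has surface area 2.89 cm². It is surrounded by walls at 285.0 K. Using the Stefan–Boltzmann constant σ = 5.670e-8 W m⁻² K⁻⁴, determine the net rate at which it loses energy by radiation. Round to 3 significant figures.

Area A = 2.89 cm² = 2.89×10⁻⁴ m².
Net radiated power P_net = εσA(T⁴ − T₀⁴) = 0.396×5.670×10⁻⁸×2.89×10⁻⁴×(2341⁴ − 285.0⁴).
T⁴ − T₀⁴ = 3.00335×10¹³ − 6.59750×10⁹ = 3.00269×10¹³ K⁴, so P_net = 195 W.

Net loss ≈ 195 W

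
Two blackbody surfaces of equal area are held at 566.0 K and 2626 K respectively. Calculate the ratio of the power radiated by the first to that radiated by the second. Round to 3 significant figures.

P₁/P₂ ≈ 2.16×10⁻³

With equal areas, P₁/P₂ = (T₁/T₂)⁴ = (566.0/2626)⁴ = 2.16×10⁻³.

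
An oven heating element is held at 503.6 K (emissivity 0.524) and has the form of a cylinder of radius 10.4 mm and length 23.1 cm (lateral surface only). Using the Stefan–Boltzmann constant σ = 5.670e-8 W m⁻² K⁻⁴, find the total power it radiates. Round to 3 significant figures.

Lateral area A = 2πrL = 2π×0.0104×0.231 = 0.0150947 m².
P = εσAT⁴ = 0.524 × 5.670×10⁻⁸ × 0.0150947 × (503.6)⁴ = 28.8 W.

P ≈ 28.8 W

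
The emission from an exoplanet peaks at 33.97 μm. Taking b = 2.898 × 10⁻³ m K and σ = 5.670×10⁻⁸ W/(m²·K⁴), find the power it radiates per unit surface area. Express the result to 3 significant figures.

I ≈ 3.00 W/m²

Wien's law: T = b/λ_max = 2.898×10⁻³/3.397×10⁻⁵ = 85.3106 K.
Then I = σT⁴ = 5.670×10⁻⁸×(85.3106)⁴ = 3.00 W/m².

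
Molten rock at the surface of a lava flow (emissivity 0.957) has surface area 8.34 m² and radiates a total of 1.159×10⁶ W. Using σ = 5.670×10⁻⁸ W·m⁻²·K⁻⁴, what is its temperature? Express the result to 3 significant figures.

Area A = 8.34 m².
P = εσAT⁴ ⇒ T = (P/(εσA))^(1/4) = (1.159×10⁶/(0.957×5.670×10⁻⁸×8.34))^(1/4) = 1.27×10³ K.

T ≈ 1.27×10³ K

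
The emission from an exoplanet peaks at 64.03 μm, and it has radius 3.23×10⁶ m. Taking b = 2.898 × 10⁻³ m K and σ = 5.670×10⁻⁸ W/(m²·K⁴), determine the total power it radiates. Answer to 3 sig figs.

P ≈ 3.12×10¹³ W

Wien's law: T = b/λ_max = 2.898×10⁻³/6.403×10⁻⁵ = 45.2600 K.
Surface area A = 4πR² = 4π(3.23×10⁶ m)² = 1.31104×10¹⁴ m².
Then P = σAT⁴ = 5.670×10⁻⁸×1.31104×10¹⁴×(45.2600)⁴ = 3.12×10¹³ W.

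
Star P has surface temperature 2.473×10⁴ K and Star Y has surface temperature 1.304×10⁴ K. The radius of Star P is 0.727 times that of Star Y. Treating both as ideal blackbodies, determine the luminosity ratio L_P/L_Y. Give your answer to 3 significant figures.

L_P/L_Y ≈ 6.84

L ∝ R²T⁴, so L_P/L_Y = (R_P/R_Y)²(T_P/T_Y)⁴ = (0.727)² × (2.473×10⁴/1.304×10⁴)⁴ = 0.528529 × 12.9356 = 6.84.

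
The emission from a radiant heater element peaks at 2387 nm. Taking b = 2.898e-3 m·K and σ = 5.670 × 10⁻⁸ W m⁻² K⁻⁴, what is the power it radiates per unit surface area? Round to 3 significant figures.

Wien's law: T = b/λ_max = 2.898×10⁻³/2.387×10⁻⁶ = 1214.08 K.
Then I = σT⁴ = 5.670×10⁻⁸×(1214.08)⁴ = 1.23×10⁵ W/m².

I ≈ 1.23×10⁵ W/m²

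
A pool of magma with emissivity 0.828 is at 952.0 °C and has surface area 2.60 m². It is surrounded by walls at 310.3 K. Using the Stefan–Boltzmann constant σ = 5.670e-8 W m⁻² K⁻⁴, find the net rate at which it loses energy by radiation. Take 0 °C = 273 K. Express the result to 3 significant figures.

T = 952.0 °C + 273 = 1225.0 K.
Area A = 2.60 m².
Net radiated power P_net = εσA(T⁴ − T₀⁴) = 0.828×5.670×10⁻⁸×2.60×(1225.0⁴ − 310.3⁴).
T⁴ − T₀⁴ = 2.25188×10¹² − 9.27101×10⁹ = 2.24261×10¹² K⁴, so P_net = 2.74×10⁵ W.

Net loss ≈ 2.74×10⁵ W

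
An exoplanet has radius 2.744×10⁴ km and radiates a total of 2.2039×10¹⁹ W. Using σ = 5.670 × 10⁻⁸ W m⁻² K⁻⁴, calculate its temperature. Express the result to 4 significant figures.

Surface area A = 4πR² = 4π(2.744×10⁷ m)² = 9.46189×10¹⁵ m².
P = σAT⁴ ⇒ T = (P/(σA))^(1/4) = (2.2039×10¹⁹/(5.670×10⁻⁸×9.46189×10¹⁵))^(1/4) = 450.2 K.

T ≈ 450.2 K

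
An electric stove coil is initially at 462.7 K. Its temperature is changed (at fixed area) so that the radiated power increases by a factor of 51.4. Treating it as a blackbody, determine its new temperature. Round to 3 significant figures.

T₂ ≈ 1.24×10³ K

P ∝ T⁴, so T₂/T₁ = (P₂/P₁)^(1/4) = (51.4)^(1/4) = 2.67757.
T₂ = 462.7 × 2.67757 = 1.24×10³ K.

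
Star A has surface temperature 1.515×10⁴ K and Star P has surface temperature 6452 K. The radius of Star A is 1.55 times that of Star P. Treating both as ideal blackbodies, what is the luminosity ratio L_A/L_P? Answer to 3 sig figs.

L_A/L_P ≈ 73.0

L ∝ R²T⁴, so L_A/L_P = (R_A/R_P)²(T_A/T_P)⁴ = (1.55)² × (1.515×10⁴/6452)⁴ = 2.4025 × 30.4000 = 73.0.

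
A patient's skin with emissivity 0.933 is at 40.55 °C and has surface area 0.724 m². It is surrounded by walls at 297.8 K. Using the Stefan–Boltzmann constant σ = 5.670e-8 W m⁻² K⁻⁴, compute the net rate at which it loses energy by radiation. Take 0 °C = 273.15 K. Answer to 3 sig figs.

Net loss ≈ 69.7 W

T = 40.55 °C + 273.15 = 313.70 K.
Area A = 0.724 m².
Net radiated power P_net = εσA(T⁴ − T₀⁴) = 0.933×5.670×10⁻⁸×0.724×(313.70⁴ − 297.8⁴).
T⁴ − T₀⁴ = 9.68407×10⁹ − 7.86500×10⁹ = 1.81907×10⁹ K⁴, so P_net = 69.7 W.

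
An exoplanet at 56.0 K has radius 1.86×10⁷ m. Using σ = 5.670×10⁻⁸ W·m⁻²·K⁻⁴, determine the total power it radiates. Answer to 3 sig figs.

P ≈ 2.42×10¹⁵ W

Surface area A = 4πR² = 4π(1.86×10⁷ m)² = 4.34746×10¹⁵ m².
P = σAT⁴ = 5.670×10⁻⁸ × 4.34746×10¹⁵ × (56.0)⁴ = 2.42×10¹⁵ W.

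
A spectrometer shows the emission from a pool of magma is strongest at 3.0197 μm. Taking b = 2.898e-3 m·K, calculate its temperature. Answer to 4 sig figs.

T ≈ 959.7 K

Wien's law gives T = b/λ_max = (2.898×10⁻³ m·K)/(3.0197×10⁻⁶ m) = 959.7 K.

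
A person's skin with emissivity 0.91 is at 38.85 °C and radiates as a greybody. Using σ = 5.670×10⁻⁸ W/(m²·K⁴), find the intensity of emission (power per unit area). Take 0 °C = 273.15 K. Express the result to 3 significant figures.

I ≈ 489 W/m²

T = 38.85 °C + 273.15 = 312.00 K.
Stefan–Boltzmann: I = εσT⁴ = 0.91 × 5.670×10⁻⁸ × (312.00)⁴ = 489 W/m².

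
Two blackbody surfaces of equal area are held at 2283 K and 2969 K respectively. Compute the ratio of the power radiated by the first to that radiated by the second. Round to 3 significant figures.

With equal areas, P₁/P₂ = (T₁/T₂)⁴ = (2283/2969)⁴ = 0.350.

P₁/P₂ ≈ 0.350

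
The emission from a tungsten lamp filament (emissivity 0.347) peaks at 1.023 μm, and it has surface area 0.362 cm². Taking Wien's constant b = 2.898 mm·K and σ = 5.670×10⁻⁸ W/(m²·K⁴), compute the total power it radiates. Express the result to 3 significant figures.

Wien's law: T = b/λ_max = 2.898×10⁻³/1.023×10⁻⁶ = 2832.84 K.
Area A = 0.362 cm² = 3.62×10⁻⁵ m².
Then P = εσAT⁴ = 0.347×5.670×10⁻⁸×3.62×10⁻⁵×(2832.84)⁴ = 45.9 W.

P ≈ 45.9 W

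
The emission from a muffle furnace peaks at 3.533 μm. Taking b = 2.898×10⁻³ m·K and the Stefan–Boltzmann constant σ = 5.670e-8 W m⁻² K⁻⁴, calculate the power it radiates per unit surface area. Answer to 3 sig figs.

I ≈ 2.57×10⁴ W/m²

Wien's law: T = b/λ_max = 2.898×10⁻³/3.533×10⁻⁶ = 820.266 K.
Then I = σT⁴ = 5.670×10⁻⁸×(820.266)⁴ = 2.57×10⁴ W/m².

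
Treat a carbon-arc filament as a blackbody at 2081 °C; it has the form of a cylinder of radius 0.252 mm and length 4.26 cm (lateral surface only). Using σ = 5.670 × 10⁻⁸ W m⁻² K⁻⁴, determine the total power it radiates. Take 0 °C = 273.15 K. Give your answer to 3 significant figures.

T = 2081 °C + 273.15 = 2354.15 K.
Lateral area A = 2πrL = 2π×2.52×10⁻⁴×0.0426 = 6.74513×10⁻⁵ m².
P = σAT⁴ = 5.670×10⁻⁸ × 6.74513×10⁻⁵ × (2354.15)⁴ = 117 W.

P ≈ 117 W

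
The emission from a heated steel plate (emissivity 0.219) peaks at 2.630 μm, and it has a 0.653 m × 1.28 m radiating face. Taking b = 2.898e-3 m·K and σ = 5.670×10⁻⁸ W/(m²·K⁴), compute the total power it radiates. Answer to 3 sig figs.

Wien's law: T = b/λ_max = 2.898×10⁻³/2.630×10⁻⁶ = 1101.90 K.
Area A = 0.653 × 1.28 = 0.83584 m².
Then P = εσAT⁴ = 0.219×5.670×10⁻⁸×0.83584×(1101.90)⁴ = 1.53×10⁴ W.

P ≈ 1.53×10⁴ W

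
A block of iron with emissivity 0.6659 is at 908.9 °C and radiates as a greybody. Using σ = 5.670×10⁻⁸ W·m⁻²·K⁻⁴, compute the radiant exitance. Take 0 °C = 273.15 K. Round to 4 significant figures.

I ≈ 7.371×10⁴ W/m²

T = 908.9 °C + 273.15 = 1182.05 K.
Stefan–Boltzmann: I = εσT⁴ = 0.6659 × 5.670×10⁻⁸ × (1182.05)⁴ = 7.371×10⁴ W/m².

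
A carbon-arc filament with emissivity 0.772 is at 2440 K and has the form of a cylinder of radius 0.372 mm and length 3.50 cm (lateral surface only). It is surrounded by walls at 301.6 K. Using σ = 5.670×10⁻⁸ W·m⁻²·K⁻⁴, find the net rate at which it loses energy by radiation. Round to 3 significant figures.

Net loss ≈ 127 W

Lateral area A = 2πrL = 2π×3.72×10⁻⁴×0.0350 = 8.18071×10⁻⁵ m².
Net radiated power P_net = εσA(T⁴ − T₀⁴) = 0.772×5.670×10⁻⁸×8.18071×10⁻⁵×(2440⁴ − 301.6⁴).
T⁴ − T₀⁴ = 3.54454×10¹³ − 8.27419×10⁹ = 3.54371×10¹³ K⁴, so P_net = 127 W.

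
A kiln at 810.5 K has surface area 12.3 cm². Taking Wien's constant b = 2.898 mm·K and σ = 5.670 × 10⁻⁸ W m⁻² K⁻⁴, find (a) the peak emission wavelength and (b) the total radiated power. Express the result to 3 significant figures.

(a) λ_max = b/T = 2.898×10⁻³/810.5 = 3.576×10⁻⁶ m = 3.58 μm.
Area A = 12.3 cm² = 1.23×10⁻³ m².
(b) P = σAT⁴ = 5.670×10⁻⁸×1.23×10⁻³×(810.5)⁴ = 30.1 W.

λ_max ≈ 3.58 μm; P ≈ 30.1 W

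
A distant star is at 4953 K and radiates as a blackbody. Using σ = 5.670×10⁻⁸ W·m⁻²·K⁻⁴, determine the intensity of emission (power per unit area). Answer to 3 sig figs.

I ≈ 3.41×10⁷ W/m²

Stefan–Boltzmann: I = σT⁴ = 5.670×10⁻⁸ × (4953)⁴ = 3.41×10⁷ W/m².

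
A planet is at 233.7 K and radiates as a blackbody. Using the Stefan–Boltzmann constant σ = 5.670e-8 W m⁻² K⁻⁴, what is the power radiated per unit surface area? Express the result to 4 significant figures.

I ≈ 169.1 W/m²

Stefan–Boltzmann: I = σT⁴ = 5.670×10⁻⁸ × (233.7)⁴ = 169.1 W/m².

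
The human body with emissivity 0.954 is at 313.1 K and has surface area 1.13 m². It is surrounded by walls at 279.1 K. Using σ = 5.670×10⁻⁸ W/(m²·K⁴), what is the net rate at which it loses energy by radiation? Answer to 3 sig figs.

Net loss ≈ 217 W

Area A = 1.13 m².
Net radiated power P_net = εσA(T⁴ − T₀⁴) = 0.954×5.670×10⁻⁸×1.13×(313.1⁴ − 279.1⁴).
T⁴ − T₀⁴ = 9.61020×10⁹ − 6.06791×10⁹ = 3.54229×10⁹ K⁴, so P_net = 217 W.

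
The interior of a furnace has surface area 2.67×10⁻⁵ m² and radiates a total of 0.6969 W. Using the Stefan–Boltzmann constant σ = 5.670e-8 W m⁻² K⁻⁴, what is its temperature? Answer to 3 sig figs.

Area A = 2.67×10⁻⁵ m².
P = σAT⁴ ⇒ T = (P/(σA))^(1/4) = (0.6969/(5.670×10⁻⁸×2.67×10⁻⁵))^(1/4) = 824 K.

T ≈ 824 K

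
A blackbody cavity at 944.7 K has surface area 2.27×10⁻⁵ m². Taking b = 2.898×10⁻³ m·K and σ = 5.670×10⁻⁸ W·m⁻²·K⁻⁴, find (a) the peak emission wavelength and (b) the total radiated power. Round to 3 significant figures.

λ_max ≈ 3.07 μm; P ≈ 1.03 W

(a) λ_max = b/T = 2.898×10⁻³/944.7 = 3.068×10⁻⁶ m = 3.07 μm.
Area A = 2.27×10⁻⁵ m².
(b) P = σAT⁴ = 5.670×10⁻⁸×2.27×10⁻⁵×(944.7)⁴ = 1.03 W.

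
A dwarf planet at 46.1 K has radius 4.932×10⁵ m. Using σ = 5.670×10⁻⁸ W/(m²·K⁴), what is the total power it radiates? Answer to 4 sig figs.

Surface area A = 4πR² = 4π(4.932×10⁵ m)² = 3.05672×10¹² m².
P = σAT⁴ = 5.670×10⁻⁸ × 3.05672×10¹² × (46.1)⁴ = 7.828×10¹¹ W.

P ≈ 7.828×10¹¹ W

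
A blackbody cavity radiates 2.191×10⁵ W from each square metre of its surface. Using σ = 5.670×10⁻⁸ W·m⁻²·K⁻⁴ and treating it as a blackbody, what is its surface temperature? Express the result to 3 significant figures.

I = σT⁴, so T = (I/σ)^(1/4) = (2.191×10⁵/(5.670×10⁻⁸))^(1/4) = 1.40×10³ K.

T ≈ 1.40×10³ K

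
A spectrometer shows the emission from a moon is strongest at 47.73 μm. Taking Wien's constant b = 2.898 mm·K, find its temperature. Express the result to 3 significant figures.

Wien's law gives T = b/λ_max = (2.898×10⁻³ m·K)/(4.773×10⁻⁵ m) = 60.7 K.

T ≈ 60.7 K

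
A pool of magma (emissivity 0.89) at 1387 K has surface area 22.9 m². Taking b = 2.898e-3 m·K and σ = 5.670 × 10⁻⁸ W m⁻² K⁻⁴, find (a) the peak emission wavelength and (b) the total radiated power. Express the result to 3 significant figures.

λ_max ≈ 2.09 μm; P ≈ 4.28×10⁶ W

(a) λ_max = b/T = 2.898×10⁻³/1387 = 2.089×10⁻⁶ m = 2.09 μm.
Area A = 22.9 m².
(b) P = εσAT⁴ = 0.89×5.670×10⁻⁸×22.9×(1387)⁴ = 4.28×10⁶ W.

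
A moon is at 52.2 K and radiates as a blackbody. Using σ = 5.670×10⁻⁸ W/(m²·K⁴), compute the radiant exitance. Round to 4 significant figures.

Stefan–Boltzmann: I = σT⁴ = 5.670×10⁻⁸ × (52.2)⁴ = 0.4210 W/m².

I ≈ 0.4210 W/m²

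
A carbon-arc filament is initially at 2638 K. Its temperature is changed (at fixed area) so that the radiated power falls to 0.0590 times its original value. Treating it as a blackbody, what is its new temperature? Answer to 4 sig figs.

T₂ ≈ 1300 K

P ∝ T⁴, so T₂/T₁ = (P₂/P₁)^(1/4) = (0.0590)^(1/4) = 0.492848.
T₂ = 2638 × 0.492848 = 1300 K.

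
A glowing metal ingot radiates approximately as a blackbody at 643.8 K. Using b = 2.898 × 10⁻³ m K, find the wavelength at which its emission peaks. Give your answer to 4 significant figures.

λ_max ≈ 4.501 μm

Wien's displacement law: λ_max = b/T = (2.898×10⁻³ m·K)/(643.8 K) = 4.5014×10⁻⁶ m.
That is 4.501 μm, in the infrared range.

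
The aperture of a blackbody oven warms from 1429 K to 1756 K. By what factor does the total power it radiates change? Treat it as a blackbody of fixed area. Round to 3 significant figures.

P ∝ T⁴, so P₂/P₁ = (T₂/T₁)⁴ = (1756/1429)⁴ = (1.22883)⁴ = 2.28.

P₂/P₁ ≈ 2.28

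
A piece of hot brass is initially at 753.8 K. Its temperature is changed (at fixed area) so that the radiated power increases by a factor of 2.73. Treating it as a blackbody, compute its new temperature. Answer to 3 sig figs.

P ∝ T⁴, so T₂/T₁ = (P₂/P₁)^(1/4) = (2.73)^(1/4) = 1.28541.
T₂ = 753.8 × 1.28541 = 969 K.

T₂ ≈ 969 K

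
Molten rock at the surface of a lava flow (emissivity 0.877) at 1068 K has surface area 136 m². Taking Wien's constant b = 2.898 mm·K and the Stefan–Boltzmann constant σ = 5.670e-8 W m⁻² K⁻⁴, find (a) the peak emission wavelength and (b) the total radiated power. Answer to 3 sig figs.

λ_max ≈ 2.71×10³ nm; P ≈ 8.80×10⁶ W

(a) λ_max = b/T = 2.898×10⁻³/1068 = 2.713×10⁻⁶ m = 2.71×10³ nm.
Area A = 136 m².
(b) P = εσAT⁴ = 0.877×5.670×10⁻⁸×136×(1068)⁴ = 8.80×10⁶ W.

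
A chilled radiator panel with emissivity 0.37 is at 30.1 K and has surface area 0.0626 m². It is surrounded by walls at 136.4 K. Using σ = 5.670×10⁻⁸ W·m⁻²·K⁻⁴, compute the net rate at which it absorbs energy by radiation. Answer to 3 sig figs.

Net gain ≈ 0.454 W

Area A = 0.0626 m².
Net radiated power P_net = εσA(T⁴ − T₀⁴) = 0.37×5.670×10⁻⁸×0.0626×(30.1⁴ − 136.4⁴).
T⁴ − T₀⁴ = 8.20854×10⁵ − 3.46145×10⁸ = -3.45324×10⁸ K⁴, so P_net = -0.454 W — negative, meaning a net gain of 0.454 W.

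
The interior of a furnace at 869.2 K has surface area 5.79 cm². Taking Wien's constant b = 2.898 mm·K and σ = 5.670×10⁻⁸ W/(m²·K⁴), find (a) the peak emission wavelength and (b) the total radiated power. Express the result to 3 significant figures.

λ_max ≈ 3.33 μm; P ≈ 18.7 W

(a) λ_max = b/T = 2.898×10⁻³/869.2 = 3.334×10⁻⁶ m = 3.33 μm.
Area A = 5.79 cm² = 5.79×10⁻⁴ m².
(b) P = σAT⁴ = 5.670×10⁻⁸×5.79×10⁻⁴×(869.2)⁴ = 18.7 W.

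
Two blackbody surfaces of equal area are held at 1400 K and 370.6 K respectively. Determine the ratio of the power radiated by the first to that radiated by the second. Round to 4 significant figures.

With equal areas, P₁/P₂ = (T₁/T₂)⁴ = (1400/370.6)⁴ = 203.7.

P₁/P₂ ≈ 203.7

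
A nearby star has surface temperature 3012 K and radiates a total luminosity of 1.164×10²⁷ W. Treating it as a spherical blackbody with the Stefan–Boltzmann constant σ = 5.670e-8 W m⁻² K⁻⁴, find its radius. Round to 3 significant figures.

L = 4πR²σT⁴ ⇒ R = √(L/(4πσT⁴)).
σT⁴ = 4.66663×10⁶ W/m², so R = √(1.164×10²⁷/(4π×4.66663×10⁶)) = 4.46×10⁹ m.

R ≈ 4.46×10⁹ m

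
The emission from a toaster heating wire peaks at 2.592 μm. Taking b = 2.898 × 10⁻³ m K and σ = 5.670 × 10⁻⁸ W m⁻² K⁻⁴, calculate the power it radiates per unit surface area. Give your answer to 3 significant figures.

I ≈ 8.86×10⁴ W/m²

Wien's law: T = b/λ_max = 2.898×10⁻³/2.592×10⁻⁶ = 1118.06 K.
Then I = σT⁴ = 5.670×10⁻⁸×(1118.06)⁴ = 8.86×10⁴ W/m².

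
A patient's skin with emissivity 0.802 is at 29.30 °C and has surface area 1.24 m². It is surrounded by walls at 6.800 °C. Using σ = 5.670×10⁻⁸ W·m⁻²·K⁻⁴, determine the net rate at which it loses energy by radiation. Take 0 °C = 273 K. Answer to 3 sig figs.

T = 29.30 °C + 273 = 302.30 K.
Surroundings: T = 6.800 °C + 273 = 279.800 K.
Area A = 1.24 m².
Net radiated power P_net = εσA(T⁴ − T₀⁴) = 0.802×5.670×10⁻⁸×1.24×(302.30⁴ − 279.800⁴).
T⁴ − T₀⁴ = 8.35127×10⁹ − 6.12902×10⁹ = 2.22225×10⁹ K⁴, so P_net = 125 W.

Net loss ≈ 125 W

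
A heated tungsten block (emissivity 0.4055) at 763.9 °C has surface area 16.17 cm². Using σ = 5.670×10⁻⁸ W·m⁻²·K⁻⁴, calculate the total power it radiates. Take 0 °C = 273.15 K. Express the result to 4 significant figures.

P ≈ 43.00 W

T = 763.9 °C + 273.15 = 1037.05 K.
Area A = 16.17 cm² = 1.617×10⁻³ m².
P = εσAT⁴ = 0.4055 × 5.670×10⁻⁸ × 1.617×10⁻³ × (1037.05)⁴ = 43.00 W.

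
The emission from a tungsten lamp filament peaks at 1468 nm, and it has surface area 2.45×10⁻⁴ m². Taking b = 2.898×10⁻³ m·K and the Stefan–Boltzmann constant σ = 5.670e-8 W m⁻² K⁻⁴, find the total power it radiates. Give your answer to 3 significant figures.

Wien's law: T = b/λ_max = 2.898×10⁻³/1.468×10⁻⁶ = 1974.11 K.
Area A = 2.45×10⁻⁴ m².
Then P = σAT⁴ = 5.670×10⁻⁸×2.45×10⁻⁴×(1974.11)⁴ = 211 W.

P ≈ 211 W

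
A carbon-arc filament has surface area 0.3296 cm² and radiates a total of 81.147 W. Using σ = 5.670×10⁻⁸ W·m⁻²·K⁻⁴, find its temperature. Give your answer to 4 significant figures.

T ≈ 2567 K

Area A = 0.3296 cm² = 3.296×10⁻⁵ m².
P = σAT⁴ ⇒ T = (P/(σA))^(1/4) = (81.147/(5.670×10⁻⁸×3.296×10⁻⁵))^(1/4) = 2567 K.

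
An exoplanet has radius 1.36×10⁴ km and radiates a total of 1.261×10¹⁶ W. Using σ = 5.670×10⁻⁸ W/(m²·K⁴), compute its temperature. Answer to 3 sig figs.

Surface area A = 4πR² = 4π(1.36×10⁷ m)² = 2.32428×10¹⁵ m².
P = σAT⁴ ⇒ T = (P/(σA))^(1/4) = (1.261×10¹⁶/(5.670×10⁻⁸×2.32428×10¹⁵))^(1/4) = 98.9 K.

T ≈ 98.9 K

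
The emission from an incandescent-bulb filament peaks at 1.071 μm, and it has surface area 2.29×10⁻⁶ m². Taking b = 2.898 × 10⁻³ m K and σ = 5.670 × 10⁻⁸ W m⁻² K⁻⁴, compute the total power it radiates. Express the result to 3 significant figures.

Wien's law: T = b/λ_max = 2.898×10⁻³/1.071×10⁻⁶ = 2705.88 K.
Area A = 2.29×10⁻⁶ m².
Then P = σAT⁴ = 5.670×10⁻⁸×2.29×10⁻⁶×(2705.88)⁴ = 6.96 W.

P ≈ 6.96 W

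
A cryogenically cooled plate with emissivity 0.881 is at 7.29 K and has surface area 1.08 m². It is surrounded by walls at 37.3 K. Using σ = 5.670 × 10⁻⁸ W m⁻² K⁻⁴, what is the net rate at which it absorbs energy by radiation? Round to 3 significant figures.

Net gain ≈ 0.104 W

Area A = 1.08 m².
Net radiated power P_net = εσA(T⁴ − T₀⁴) = 0.881×5.670×10⁻⁸×1.08×(7.29⁴ − 37.3⁴).
T⁴ − T₀⁴ = 2824.30 − 1.93569×10⁶ = -1.93287×10⁶ K⁴, so P_net = -0.104 W — negative, meaning a net gain of 0.104 W.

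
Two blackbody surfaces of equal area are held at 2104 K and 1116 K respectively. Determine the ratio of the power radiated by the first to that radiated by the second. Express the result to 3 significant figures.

With equal areas, P₁/P₂ = (T₁/T₂)⁴ = (2104/1116)⁴ = 12.6.

P₁/P₂ ≈ 12.6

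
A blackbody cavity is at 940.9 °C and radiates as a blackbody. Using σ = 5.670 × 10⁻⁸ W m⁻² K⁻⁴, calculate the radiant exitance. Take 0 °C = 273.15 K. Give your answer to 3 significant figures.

T = 940.9 °C + 273.15 = 1214.05 K.
Stefan–Boltzmann: I = σT⁴ = 5.670×10⁻⁸ × (1214.05)⁴ = 1.23×10⁵ W/m².

I ≈ 1.23×10⁵ W/m²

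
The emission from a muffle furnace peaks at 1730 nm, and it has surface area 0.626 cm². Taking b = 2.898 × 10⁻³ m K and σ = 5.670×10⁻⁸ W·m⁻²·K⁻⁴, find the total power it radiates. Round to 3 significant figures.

P ≈ 27.9 W

Wien's law: T = b/λ_max = 2.898×10⁻³/1.730×10⁻⁶ = 1675.14 K.
Area A = 0.626 cm² = 6.26×10⁻⁵ m².
Then P = σAT⁴ = 5.670×10⁻⁸×6.26×10⁻⁵×(1675.14)⁴ = 27.9 W.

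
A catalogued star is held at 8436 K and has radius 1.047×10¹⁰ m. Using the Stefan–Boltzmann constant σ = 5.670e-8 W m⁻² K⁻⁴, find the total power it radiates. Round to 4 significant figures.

P ≈ 3.956×10²⁹ W

Surface area A = 4πR² = 4π(1.047×10¹⁰ m)² = 1.37754×10²¹ m².
P = σAT⁴ = 5.670×10⁻⁸ × 1.37754×10²¹ × (8436)⁴ = 3.956×10²⁹ W.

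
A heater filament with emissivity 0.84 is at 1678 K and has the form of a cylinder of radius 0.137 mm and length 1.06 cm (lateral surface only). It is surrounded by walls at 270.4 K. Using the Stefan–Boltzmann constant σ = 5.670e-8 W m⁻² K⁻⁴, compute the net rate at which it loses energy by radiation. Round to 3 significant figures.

Lateral area A = 2πrL = 2π×1.37×10⁻⁴×0.0106 = 9.12444×10⁻⁶ m².
Net radiated power P_net = εσA(T⁴ − T₀⁴) = 0.84×5.670×10⁻⁸×9.12444×10⁻⁶×(1678⁴ − 270.4⁴).
T⁴ − T₀⁴ = 7.92808×10¹² − 5.34597×10⁹ = 7.92273×10¹² K⁴, so P_net = 3.44 W.

Net loss ≈ 3.44 W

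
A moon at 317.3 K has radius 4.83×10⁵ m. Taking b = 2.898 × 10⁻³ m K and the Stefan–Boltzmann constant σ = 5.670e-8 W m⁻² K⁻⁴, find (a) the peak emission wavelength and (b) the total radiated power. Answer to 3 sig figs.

(a) λ_max = b/T = 2.898×10⁻³/317.3 = 9.133×10⁻⁶ m = 9.13 μm.
Surface area A = 4πR² = 4π(4.83×10⁵ m)² = 2.93160×10¹² m².
(b) P = σAT⁴ = 5.670×10⁻⁸×2.93160×10¹²×(317.3)⁴ = 1.68×10¹⁵ W.

λ_max ≈ 9.13 μm; P ≈ 1.68×10¹⁵ W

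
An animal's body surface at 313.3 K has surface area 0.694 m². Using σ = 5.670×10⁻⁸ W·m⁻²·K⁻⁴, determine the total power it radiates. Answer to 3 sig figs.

Area A = 0.694 m².
P = σAT⁴ = 5.670×10⁻⁸ × 0.694 × (313.3)⁴ = 379 W.

P ≈ 379 W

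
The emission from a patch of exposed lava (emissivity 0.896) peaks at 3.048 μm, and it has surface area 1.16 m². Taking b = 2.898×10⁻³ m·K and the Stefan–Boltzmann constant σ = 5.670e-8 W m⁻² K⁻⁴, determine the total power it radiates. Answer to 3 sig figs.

Wien's law: T = b/λ_max = 2.898×10⁻³/3.048×10⁻⁶ = 950.787 K.
Area A = 1.16 m².
Then P = εσAT⁴ = 0.896×5.670×10⁻⁸×1.16×(950.787)⁴ = 4.82×10⁴ W.

P ≈ 4.82×10⁴ W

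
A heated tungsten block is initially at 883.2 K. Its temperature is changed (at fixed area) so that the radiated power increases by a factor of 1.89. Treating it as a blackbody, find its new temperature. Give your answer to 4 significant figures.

P ∝ T⁴, so T₂/T₁ = (P₂/P₁)^(1/4) = (1.89)^(1/4) = 1.17251.
T₂ = 883.2 × 1.17251 = 1036 K.

T₂ ≈ 1036 K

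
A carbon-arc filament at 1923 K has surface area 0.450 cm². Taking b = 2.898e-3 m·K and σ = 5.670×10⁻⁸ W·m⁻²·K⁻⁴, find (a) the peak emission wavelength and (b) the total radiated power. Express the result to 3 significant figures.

λ_max ≈ 1.51×10³ nm; P ≈ 34.9 W

(a) λ_max = b/T = 2.898×10⁻³/1923 = 1.507×10⁻⁶ m = 1.51×10³ nm.
Area A = 0.450 cm² = 4.50×10⁻⁵ m².
(b) P = σAT⁴ = 5.670×10⁻⁸×4.50×10⁻⁵×(1923)⁴ = 34.9 W.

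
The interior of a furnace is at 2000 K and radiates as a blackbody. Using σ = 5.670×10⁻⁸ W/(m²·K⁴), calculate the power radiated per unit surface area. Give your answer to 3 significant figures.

Stefan–Boltzmann: I = σT⁴ = 5.670×10⁻⁸ × (2000)⁴ = 9.07×10⁵ W/m².

I ≈ 9.07×10⁵ W/m²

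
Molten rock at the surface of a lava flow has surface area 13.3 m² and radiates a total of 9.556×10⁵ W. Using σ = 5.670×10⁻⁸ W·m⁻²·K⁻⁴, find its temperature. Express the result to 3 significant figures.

Area A = 13.3 m².
P = σAT⁴ ⇒ T = (P/(σA))^(1/4) = (9.556×10⁵/(5.670×10⁻⁸×13.3))^(1/4) = 1.06×10³ K.

T ≈ 1.06×10³ K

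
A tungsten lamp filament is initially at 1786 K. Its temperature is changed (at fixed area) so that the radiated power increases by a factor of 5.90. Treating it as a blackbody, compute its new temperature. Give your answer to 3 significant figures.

P ∝ T⁴, so T₂/T₁ = (P₂/P₁)^(1/4) = (5.90)^(1/4) = 1.55852.
T₂ = 1786 × 1.55852 = 2.78×10³ K.

T₂ ≈ 2.78×10³ K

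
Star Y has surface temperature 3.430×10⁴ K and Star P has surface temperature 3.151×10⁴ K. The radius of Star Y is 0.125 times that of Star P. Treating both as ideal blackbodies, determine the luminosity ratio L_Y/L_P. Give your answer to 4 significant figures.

L ∝ R²T⁴, so L_Y/L_P = (R_Y/R_P)²(T_Y/T_P)⁴ = (0.125)² × (3.430×10⁴/3.151×10⁴)⁴ = 0.015625 × 1.40405 = 0.02194.

L_Y/L_P ≈ 0.02194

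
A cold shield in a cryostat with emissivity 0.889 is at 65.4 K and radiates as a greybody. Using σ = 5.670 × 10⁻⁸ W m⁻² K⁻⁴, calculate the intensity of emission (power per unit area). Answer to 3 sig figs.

Stefan–Boltzmann: I = εσT⁴ = 0.889 × 5.670×10⁻⁸ × (65.4)⁴ = 0.922 W/m².

I ≈ 0.922 W/m²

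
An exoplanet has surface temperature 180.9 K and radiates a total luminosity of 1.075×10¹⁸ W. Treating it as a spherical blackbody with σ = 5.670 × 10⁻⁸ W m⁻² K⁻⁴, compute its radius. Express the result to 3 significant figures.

L = 4πR²σT⁴ ⇒ R = √(L/(4πσT⁴)).
σT⁴ = 60.7208 W/m², so R = √(1.075×10¹⁸/(4π×60.7208)) = 3.75×10⁷ m.

R ≈ 3.75×10⁷ m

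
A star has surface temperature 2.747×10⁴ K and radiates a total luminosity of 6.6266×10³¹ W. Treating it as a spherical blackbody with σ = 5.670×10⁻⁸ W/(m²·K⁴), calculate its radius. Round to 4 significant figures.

L = 4πR²σT⁴ ⇒ R = √(L/(4πσT⁴)).
σT⁴ = 3.22863×10¹⁰ W/m², so R = √(6.6266×10³¹/(4π×3.22863×10¹⁰)) = 1.278×10¹⁰ m.

R ≈ 1.278×10¹⁰ m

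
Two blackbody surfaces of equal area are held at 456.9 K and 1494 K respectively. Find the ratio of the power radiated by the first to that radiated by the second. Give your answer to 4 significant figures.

With equal areas, P₁/P₂ = (T₁/T₂)⁴ = (456.9/1494)⁴ = 8.747×10⁻³.

P₁/P₂ ≈ 8.747×10⁻³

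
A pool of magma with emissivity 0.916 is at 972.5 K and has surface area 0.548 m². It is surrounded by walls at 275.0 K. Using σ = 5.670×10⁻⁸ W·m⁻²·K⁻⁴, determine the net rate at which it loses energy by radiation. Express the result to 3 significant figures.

Net loss ≈ 2.53×10⁴ W

Area A = 0.548 m².
Net radiated power P_net = εσA(T⁴ − T₀⁴) = 0.916×5.670×10⁻⁸×0.548×(972.5⁴ − 275.0⁴).
T⁴ − T₀⁴ = 8.94455×10¹¹ − 5.71914×10⁹ = 8.88736×10¹¹ K⁴, so P_net = 2.53×10⁴ W.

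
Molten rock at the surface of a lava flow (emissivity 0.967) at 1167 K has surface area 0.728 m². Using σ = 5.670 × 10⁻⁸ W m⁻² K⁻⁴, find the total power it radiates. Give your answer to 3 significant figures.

Area A = 0.728 m².
P = εσAT⁴ = 0.967 × 5.670×10⁻⁸ × 0.728 × (1167)⁴ = 7.40×10⁴ W.

P ≈ 7.40×10⁴ W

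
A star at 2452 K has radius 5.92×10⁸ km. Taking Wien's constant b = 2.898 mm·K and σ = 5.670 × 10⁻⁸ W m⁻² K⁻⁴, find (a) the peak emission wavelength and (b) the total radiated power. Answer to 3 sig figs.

(a) λ_max = b/T = 2.898×10⁻³/2452 = 1.182×10⁻⁶ m = 1.18 μm.
Surface area A = 4πR² = 4π(5.92×10¹¹ m)² = 4.40406×10²⁴ m².
(b) P = σAT⁴ = 5.670×10⁻⁸×4.40406×10²⁴×(2452)⁴ = 9.03×10³⁰ W.

λ_max ≈ 1.18 μm; P ≈ 9.03×10³⁰ W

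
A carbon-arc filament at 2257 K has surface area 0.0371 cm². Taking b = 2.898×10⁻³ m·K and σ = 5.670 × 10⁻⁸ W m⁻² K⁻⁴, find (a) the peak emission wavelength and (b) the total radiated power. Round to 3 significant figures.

(a) λ_max = b/T = 2.898×10⁻³/2257 = 1.284×10⁻⁶ m = 1.28×10³ nm.
Area A = 0.0371 cm² = 3.71×10⁻⁶ m².
(b) P = σAT⁴ = 5.670×10⁻⁸×3.71×10⁻⁶×(2257)⁴ = 5.46 W.

λ_max ≈ 1.28×10³ nm; P ≈ 5.46 W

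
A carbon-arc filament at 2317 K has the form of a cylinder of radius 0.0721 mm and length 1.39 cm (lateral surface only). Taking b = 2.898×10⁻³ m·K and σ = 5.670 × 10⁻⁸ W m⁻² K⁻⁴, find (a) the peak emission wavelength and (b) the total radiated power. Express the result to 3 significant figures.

λ_max ≈ 1.25×10³ nm; P ≈ 10.3 W

(a) λ_max = b/T = 2.898×10⁻³/2317 = 1.251×10⁻⁶ m = 1.25×10³ nm.
Lateral area A = 2πrL = 2π×7.21×10⁻⁵×0.0139 = 6.29695×10⁻⁶ m².
(b) P = σAT⁴ = 5.670×10⁻⁸×6.29695×10⁻⁶×(2317)⁴ = 10.3 W.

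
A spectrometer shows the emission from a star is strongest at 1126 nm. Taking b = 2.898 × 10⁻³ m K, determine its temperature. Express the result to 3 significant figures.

T ≈ 2.57×10³ K

Wien's law gives T = b/λ_max = (2.898×10⁻³ m·K)/(1.126×10⁻⁶ m) = 2.57×10³ K.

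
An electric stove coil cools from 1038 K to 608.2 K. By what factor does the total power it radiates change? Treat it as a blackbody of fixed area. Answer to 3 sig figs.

P₂/P₁ ≈ 0.118

P ∝ T⁴, so P₂/P₁ = (T₂/T₁)⁴ = (608.2/1038)⁴ = (0.585934)⁴ = 0.118.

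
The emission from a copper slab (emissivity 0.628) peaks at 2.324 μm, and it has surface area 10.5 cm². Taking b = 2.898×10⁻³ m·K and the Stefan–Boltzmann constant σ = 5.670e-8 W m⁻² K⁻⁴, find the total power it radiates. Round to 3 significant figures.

Wien's law: T = b/λ_max = 2.898×10⁻³/2.324×10⁻⁶ = 1246.99 K.
Area A = 10.5 cm² = 1.05×10⁻³ m².
Then P = εσAT⁴ = 0.628×5.670×10⁻⁸×1.05×10⁻³×(1246.99)⁴ = 90.4 W.

P ≈ 90.4 W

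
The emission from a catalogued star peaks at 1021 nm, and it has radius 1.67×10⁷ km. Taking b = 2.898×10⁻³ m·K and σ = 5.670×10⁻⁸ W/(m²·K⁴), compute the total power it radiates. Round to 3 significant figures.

Wien's law: T = b/λ_max = 2.898×10⁻³/1.021×10⁻⁶ = 2838.39 K.
Surface area A = 4πR² = 4π(1.67×10¹⁰ m)² = 3.50464×10²¹ m².
Then P = σAT⁴ = 5.670×10⁻⁸×3.50464×10²¹×(2838.39)⁴ = 1.29×10²⁸ W.

P ≈ 1.29×10²⁸ W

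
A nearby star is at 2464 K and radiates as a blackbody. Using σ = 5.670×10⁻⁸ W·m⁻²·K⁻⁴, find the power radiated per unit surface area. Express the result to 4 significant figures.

I ≈ 2.090×10⁶ W/m²

Stefan–Boltzmann: I = σT⁴ = 5.670×10⁻⁸ × (2464)⁴ = 2.090×10⁶ W/m².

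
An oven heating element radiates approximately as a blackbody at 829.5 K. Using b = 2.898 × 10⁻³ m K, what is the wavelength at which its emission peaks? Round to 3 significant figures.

Wien's displacement law: λ_max = b/T = (2.898×10⁻³ m·K)/(829.5 K) = 3.494×10⁻⁶ m.
That is 3.49 μm, in the infrared range.

λ_max ≈ 3.49 μm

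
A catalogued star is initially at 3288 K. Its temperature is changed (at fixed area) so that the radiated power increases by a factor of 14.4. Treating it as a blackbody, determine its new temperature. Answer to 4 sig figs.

P ∝ T⁴, so T₂/T₁ = (P₂/P₁)^(1/4) = (14.4)^(1/4) = 1.94801.
T₂ = 3288 × 1.94801 = 6405 K.

T₂ ≈ 6405 K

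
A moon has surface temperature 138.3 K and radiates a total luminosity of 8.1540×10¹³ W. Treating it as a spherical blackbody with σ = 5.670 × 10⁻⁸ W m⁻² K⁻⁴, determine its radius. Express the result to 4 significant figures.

L = 4πR²σT⁴ ⇒ R = √(L/(4πσT⁴)).
σT⁴ = 20.7430 W/m², so R = √(8.1540×10¹³/(4π×20.7430)) = 5.593×10⁵ m.

R ≈ 5.593×10⁵ m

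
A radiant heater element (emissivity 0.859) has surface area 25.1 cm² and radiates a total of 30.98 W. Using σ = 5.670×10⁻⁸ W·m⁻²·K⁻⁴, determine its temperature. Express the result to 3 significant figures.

Area A = 25.1 cm² = 2.51×10⁻³ m².
P = εσAT⁴ ⇒ T = (P/(εσA))^(1/4) = (30.98/(0.859×5.670×10⁻⁸×2.51×10⁻³))^(1/4) = 710 K.

T ≈ 710 K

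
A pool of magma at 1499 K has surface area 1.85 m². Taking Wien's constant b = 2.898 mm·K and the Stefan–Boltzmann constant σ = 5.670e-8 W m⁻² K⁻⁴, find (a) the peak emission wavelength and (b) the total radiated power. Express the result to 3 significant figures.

λ_max ≈ 1.93 μm; P ≈ 5.30×10⁵ W

(a) λ_max = b/T = 2.898×10⁻³/1499 = 1.933×10⁻⁶ m = 1.93 μm.
Area A = 1.85 m².
(b) P = σAT⁴ = 5.670×10⁻⁸×1.85×(1499)⁴ = 5.30×10⁵ W.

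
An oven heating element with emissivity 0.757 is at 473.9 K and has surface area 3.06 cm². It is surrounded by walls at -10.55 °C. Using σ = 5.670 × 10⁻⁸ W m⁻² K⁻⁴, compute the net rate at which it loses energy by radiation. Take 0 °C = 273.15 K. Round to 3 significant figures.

Surroundings: T = -10.55 °C + 273.15 = 262.60 K.
Area A = 3.06 cm² = 3.06×10⁻⁴ m².
Net radiated power P_net = εσA(T⁴ − T₀⁴) = 0.757×5.670×10⁻⁸×3.06×10⁻⁴×(473.9⁴ − 262.60⁴).
T⁴ − T₀⁴ = 5.04367×10¹⁰ − 4.75531×10⁹ = 4.56814×10¹⁰ K⁴, so P_net = 0.600 W.

Net loss ≈ 0.600 W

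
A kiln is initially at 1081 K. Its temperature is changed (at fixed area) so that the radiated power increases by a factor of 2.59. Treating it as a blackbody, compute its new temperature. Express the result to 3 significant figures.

P ∝ T⁴, so T₂/T₁ = (P₂/P₁)^(1/4) = (2.59)^(1/4) = 1.26860.
T₂ = 1081 × 1.26860 = 1.37×10³ K.

T₂ ≈ 1.37×10³ K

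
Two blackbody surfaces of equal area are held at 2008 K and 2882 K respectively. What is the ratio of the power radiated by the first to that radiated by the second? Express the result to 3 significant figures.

With equal areas, P₁/P₂ = (T₁/T₂)⁴ = (2008/2882)⁴ = 0.236.

P₁/P₂ ≈ 0.236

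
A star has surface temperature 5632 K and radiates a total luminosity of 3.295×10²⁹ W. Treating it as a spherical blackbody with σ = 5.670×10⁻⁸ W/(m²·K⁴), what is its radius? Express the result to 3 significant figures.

L = 4πR²σT⁴ ⇒ R = √(L/(4πσT⁴)).
σT⁴ = 5.70471×10⁷ W/m², so R = √(3.295×10²⁹/(4π×5.70471×10⁷)) = 2.14×10¹⁰ m.

R ≈ 2.14×10¹⁰ m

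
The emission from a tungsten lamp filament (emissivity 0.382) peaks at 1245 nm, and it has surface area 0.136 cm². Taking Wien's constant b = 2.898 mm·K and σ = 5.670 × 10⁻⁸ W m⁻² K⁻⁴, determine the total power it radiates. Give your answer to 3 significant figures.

P ≈ 8.65 W

Wien's law: T = b/λ_max = 2.898×10⁻³/1.245×10⁻⁶ = 2327.71 K.
Area A = 0.136 cm² = 1.36×10⁻⁵ m².
Then P = εσAT⁴ = 0.382×5.670×10⁻⁸×1.36×10⁻⁵×(2327.71)⁴ = 8.65 W.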